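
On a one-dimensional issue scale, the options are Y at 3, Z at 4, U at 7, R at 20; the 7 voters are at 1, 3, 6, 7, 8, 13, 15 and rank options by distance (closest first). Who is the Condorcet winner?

With single-peaked preferences on a line, the Condorcet winner is the candidate closest to the median voter.
The median voter (position 7) is closest to U at 7.
Check: U vs Z — voters closer to U: 5 of 7.

U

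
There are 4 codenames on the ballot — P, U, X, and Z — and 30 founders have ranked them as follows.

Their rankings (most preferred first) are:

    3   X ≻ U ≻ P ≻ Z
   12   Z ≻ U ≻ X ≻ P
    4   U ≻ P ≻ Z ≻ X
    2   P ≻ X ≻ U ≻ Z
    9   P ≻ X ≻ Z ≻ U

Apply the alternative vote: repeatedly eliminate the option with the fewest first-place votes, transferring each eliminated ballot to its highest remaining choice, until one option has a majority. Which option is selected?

Round 1: Z 12, P 11, U 4, X 3. X has the fewest and is eliminated.
Round 2: Z 12, P 11, U 7. U has the fewest and is eliminated.
Round 3: P 18, Z 12. P has a majority.

P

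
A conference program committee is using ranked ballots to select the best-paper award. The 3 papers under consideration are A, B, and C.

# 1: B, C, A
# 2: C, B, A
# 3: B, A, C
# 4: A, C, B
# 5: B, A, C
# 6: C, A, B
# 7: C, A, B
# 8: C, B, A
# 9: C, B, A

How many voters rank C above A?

Ballots ranking C above A: 6.
Ballots ranking A above C: 3.
So 6 of 9 voters prefer C to A.

6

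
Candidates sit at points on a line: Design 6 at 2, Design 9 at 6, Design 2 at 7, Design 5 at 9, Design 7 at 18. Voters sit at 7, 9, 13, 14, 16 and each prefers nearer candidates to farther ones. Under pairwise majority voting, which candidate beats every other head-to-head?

Design 5

With single-peaked preferences on a line, the Condorcet winner is the candidate closest to the median voter.
The median voter (position 13) is closest to Design 5 at 9.
Check: Design 5 vs Design 7 — voters closer to Design 5: 3 of 5.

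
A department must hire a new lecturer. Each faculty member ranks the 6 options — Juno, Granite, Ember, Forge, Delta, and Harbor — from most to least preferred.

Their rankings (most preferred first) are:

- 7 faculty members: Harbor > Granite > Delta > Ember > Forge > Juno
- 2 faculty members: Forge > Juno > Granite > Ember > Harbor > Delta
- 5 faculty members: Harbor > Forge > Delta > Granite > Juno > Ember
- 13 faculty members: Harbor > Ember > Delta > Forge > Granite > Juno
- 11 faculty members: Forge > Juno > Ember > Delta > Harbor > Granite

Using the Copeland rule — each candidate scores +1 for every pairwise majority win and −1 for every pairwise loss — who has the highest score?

Harbor

Pairwise results:
  Juno vs Granite: Granite wins 25–13.
  Juno vs Ember: Ember wins 20–18.
  Juno vs Forge: Forge wins 38–0.
  Juno vs Delta: Delta wins 25–13.
  Juno vs Harbor: Harbor wins 25–13.
  Granite vs Ember: Ember wins 24–14.
  Granite vs Forge: Forge wins 31–7.
  Granite vs Delta: Delta wins 29–9.
  Granite vs Harbor: Harbor wins 36–2.
  Ember vs Forge: Ember wins 20–18.
  Ember vs Delta: Ember wins 26–12.
  Ember vs Harbor: Harbor wins 25–13.
  Forge vs Delta: Delta wins 20–18.
  Forge vs Harbor: Harbor wins 25–13.
  Delta vs Harbor: Harbor wins 27–11.
Copeland scores (wins − losses):
  Juno: 0 − 5 = -5
  Granite: 1 − 4 = -3
  Ember: 4 − 1 = 3
  Forge: 2 − 3 = -1
  Delta: 3 − 2 = 1
  Harbor: 5 − 0 = 5
Harbor has the best Copeland score.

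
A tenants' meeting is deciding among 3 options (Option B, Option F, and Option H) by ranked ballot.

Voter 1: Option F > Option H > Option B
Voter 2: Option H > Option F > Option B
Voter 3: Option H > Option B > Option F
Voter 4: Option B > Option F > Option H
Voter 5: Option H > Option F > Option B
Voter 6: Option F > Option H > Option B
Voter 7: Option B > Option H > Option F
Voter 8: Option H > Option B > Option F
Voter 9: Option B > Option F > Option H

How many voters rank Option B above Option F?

5

Ballots ranking Option B above Option F: 5.
Ballots ranking Option F above Option B: 4.
So 5 of 9 voters prefer Option B to Option F.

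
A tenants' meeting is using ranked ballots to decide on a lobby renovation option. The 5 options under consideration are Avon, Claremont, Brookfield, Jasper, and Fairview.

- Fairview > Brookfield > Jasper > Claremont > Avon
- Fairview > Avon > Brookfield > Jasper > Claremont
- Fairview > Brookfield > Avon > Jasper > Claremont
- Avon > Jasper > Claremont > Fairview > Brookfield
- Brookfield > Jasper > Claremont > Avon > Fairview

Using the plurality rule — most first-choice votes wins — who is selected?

Fairview

First-place vote totals:
  Avon: 1
  Claremont: 0
  Brookfield: 1
  Jasper: 0
  Fairview: 3
Fairview has the most first-place votes.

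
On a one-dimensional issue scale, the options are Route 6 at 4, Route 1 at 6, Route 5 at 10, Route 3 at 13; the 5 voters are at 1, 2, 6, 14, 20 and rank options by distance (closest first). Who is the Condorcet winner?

Route 1

With single-peaked preferences on a line, the Condorcet winner is the candidate closest to the median voter.
The median voter (position 6) is closest to Route 1 at 6.
Check: Route 1 vs Route 3 — voters closer to Route 1: 3 of 5.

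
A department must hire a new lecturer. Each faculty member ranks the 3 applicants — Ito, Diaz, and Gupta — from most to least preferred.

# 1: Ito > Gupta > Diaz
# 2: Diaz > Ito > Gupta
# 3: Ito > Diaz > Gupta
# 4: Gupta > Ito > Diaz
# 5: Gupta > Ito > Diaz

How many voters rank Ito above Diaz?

Ballots ranking Ito above Diaz: 4.
Ballots ranking Diaz above Ito: 1.
So 4 of 5 voters prefer Ito to Diaz.

4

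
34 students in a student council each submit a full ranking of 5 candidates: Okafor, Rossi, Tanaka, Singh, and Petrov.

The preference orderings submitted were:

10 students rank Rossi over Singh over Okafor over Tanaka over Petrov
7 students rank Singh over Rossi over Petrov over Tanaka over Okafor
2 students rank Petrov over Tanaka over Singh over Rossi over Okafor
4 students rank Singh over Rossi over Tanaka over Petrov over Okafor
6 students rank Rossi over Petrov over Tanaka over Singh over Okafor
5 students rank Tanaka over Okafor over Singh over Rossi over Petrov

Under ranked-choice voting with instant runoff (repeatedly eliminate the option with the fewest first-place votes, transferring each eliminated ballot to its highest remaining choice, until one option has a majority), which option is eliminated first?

Round 1: Rossi 16, Singh 11, Tanaka 5, Petrov 2, Okafor 0. Okafor has the fewest and is eliminated.
Round 2: Rossi 16, Singh 11, Tanaka 5, Petrov 2. Petrov has the fewest and is eliminated.
Round 3: Rossi 16, Singh 11, Tanaka 7. Tanaka has the fewest and is eliminated.
Round 4: Singh 18, Rossi 16. Singh has a majority.

Okafor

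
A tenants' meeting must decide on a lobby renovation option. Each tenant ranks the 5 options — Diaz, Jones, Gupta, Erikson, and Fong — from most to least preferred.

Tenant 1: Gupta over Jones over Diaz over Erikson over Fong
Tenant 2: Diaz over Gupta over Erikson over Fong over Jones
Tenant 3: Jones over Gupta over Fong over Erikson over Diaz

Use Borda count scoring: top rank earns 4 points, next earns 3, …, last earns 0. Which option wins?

Gupta

Borda scores:
  Diaz: 2 + 4 + 0 = 6
  Jones: 3 + 0 + 4 = 7
  Gupta: 4 + 3 + 3 = 10
  Erikson: 1 + 2 + 1 = 4
  Fong: 0 + 1 + 2 = 3
Gupta has the highest total.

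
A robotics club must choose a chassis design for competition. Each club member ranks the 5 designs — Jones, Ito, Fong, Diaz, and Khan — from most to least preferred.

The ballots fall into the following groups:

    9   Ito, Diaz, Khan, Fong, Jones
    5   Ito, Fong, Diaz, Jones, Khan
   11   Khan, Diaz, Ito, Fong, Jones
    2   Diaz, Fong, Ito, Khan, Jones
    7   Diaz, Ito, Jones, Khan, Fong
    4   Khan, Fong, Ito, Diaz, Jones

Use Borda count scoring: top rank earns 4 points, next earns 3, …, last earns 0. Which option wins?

Ito

Borda scores:
  Jones: 9·0 + 5·1 + 11·0 + 2·0 + 7·2 + 4·0 = 19
  Ito: 9·4 + 5·4 + 11·2 + 2·2 + 7·3 + 4·2 = 111
  Fong: 9·1 + 5·3 + 11·1 + 2·3 + 7·0 + 4·3 = 53
  Diaz: 9·3 + 5·2 + 11·3 + 2·4 + 7·4 + 4·1 = 110
  Khan: 9·2 + 5·0 + 11·4 + 2·1 + 7·1 + 4·4 = 87
Ito has the highest total.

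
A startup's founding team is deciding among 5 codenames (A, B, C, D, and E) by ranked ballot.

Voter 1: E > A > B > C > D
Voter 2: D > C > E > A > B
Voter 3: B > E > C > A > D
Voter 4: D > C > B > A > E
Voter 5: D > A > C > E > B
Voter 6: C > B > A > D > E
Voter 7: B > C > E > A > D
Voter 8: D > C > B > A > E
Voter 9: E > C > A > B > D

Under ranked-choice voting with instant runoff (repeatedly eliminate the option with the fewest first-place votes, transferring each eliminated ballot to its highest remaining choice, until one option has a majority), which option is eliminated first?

Round 1: D 4, B 2, E 2, C 1, A 0. A has the fewest and is eliminated.
Round 2: D 4, B 2, E 2, C 1. C has the fewest and is eliminated.
Round 3: D 4, B 3, E 2. E has the fewest and is eliminated.
Round 4: B 5, D 4. B has a majority.

A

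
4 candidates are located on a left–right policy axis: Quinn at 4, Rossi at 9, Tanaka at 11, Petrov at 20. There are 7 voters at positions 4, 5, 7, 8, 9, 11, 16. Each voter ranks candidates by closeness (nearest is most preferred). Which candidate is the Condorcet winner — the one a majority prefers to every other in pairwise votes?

With single-peaked preferences on a line, the Condorcet winner is the candidate closest to the median voter.
The median voter (position 8) is closest to Rossi at 9.
Check: Rossi vs Tanaka — voters closer to Rossi: 5 of 7.

Rossi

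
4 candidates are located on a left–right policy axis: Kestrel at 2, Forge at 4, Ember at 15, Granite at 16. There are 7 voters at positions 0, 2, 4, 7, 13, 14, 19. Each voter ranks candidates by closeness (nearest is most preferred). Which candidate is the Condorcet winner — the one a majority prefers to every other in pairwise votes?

With single-peaked preferences on a line, the Condorcet winner is the candidate closest to the median voter.
The median voter (position 7) is closest to Forge at 4.
Check: Forge vs Granite — voters closer to Forge: 4 of 7.

Forge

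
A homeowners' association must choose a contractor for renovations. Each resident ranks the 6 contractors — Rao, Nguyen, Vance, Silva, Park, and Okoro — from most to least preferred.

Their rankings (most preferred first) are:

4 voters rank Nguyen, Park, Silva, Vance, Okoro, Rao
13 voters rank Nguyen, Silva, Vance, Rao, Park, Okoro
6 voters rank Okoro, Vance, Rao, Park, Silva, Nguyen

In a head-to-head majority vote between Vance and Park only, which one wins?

Ballots ranking Vance above Park: 13+6 = 19.
Ballots ranking Park above Vance: 4.
Vance wins the head-to-head, 19–4.

Vance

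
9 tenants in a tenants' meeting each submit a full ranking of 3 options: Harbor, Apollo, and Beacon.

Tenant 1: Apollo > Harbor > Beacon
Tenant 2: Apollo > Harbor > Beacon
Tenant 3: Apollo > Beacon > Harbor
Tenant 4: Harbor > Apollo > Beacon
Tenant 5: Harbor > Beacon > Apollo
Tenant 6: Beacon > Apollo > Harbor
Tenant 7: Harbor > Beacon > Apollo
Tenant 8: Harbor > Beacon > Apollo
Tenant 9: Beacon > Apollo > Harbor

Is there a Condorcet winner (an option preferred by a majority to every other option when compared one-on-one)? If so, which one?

There is no Condorcet winner

Head-to-head results (9 voters total):
Harbor vs Apollo: Apollo wins 5–4.
Harbor vs Beacon: Harbor wins 6–3.
Apollo vs Beacon: Beacon wins 5–4.
No candidate beats all others: Harbor beats Beacon beats Apollo beats Harbor, a majority cycle.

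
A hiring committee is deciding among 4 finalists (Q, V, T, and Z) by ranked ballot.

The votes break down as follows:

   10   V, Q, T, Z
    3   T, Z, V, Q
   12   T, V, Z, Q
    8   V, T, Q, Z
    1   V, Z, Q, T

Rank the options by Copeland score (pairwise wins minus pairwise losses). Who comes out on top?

V

Pairwise results:
  Q vs V: V wins 34–0.
  Q vs T: T wins 23–11.
  Q vs Z: Q wins 18–16.
  V vs T: V wins 19–15.
  V vs Z: V wins 31–3.
  T vs Z: T wins 33–1.
Copeland scores (wins − losses):
  Q: 1 − 2 = -1
  V: 3 − 0 = 3
  T: 2 − 1 = 1
  Z: 0 − 3 = -3
V has the best Copeland score.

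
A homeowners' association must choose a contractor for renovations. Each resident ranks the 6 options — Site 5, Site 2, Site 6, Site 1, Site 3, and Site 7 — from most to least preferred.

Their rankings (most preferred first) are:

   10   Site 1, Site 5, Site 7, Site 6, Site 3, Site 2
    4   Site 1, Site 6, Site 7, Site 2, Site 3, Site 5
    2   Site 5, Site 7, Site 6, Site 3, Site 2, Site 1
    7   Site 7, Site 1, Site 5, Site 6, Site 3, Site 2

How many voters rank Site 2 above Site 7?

Ballots ranking Site 2 above Site 7: 0.
Ballots ranking Site 7 above Site 2: 10+4+2+7 = 23.
So 0 of 23 voters prefer Site 2 to Site 7.

0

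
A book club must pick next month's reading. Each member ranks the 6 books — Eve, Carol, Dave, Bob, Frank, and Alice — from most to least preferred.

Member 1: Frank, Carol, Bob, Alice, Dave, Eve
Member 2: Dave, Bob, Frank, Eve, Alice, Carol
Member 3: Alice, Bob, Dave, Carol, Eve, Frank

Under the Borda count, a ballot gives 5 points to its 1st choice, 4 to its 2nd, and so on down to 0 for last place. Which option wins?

Bob

Borda scores:
  Eve: 0 + 2 + 1 = 3
  Carol: 4 + 0 + 2 = 6
  Dave: 1 + 5 + 3 = 9
  Bob: 3 + 4 + 4 = 11
  Frank: 5 + 3 + 0 = 8
  Alice: 2 + 1 + 5 = 8
Bob has the highest total.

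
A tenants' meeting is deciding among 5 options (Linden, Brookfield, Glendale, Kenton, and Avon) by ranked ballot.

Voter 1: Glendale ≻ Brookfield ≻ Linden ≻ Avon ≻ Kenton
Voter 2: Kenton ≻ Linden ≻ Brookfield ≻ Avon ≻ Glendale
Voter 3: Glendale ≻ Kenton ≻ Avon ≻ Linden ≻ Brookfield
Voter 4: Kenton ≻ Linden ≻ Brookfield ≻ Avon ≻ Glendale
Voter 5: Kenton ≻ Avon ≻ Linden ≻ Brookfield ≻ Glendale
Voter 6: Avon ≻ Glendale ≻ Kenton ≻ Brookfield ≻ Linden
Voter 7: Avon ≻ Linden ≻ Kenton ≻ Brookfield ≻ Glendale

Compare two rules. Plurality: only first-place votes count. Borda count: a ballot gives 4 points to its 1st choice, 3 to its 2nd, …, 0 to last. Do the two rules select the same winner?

Plurality first-place counts: Linden 0, Brookfield 0, Glendale 2, Kenton 3, Avon 2 → Kenton.
Borda totals: Linden 14, Brookfield 10, Glendale 11, Kenton 19, Avon 16 → Kenton.
The two rules agree on Kenton.

Yes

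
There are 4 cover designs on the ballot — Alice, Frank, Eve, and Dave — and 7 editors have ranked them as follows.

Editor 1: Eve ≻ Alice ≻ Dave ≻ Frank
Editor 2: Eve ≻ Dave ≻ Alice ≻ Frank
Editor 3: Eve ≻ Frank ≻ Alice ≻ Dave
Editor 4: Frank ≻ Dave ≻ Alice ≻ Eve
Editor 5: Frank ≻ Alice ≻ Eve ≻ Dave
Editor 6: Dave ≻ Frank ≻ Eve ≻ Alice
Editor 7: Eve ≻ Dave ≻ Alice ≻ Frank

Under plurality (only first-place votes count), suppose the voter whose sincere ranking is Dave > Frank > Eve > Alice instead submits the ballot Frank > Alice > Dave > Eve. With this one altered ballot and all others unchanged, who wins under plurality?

Eve

First-place totals with the altered ballot: Alice 0, Frank 3, Eve 4, Dave 0.
The winner is unchanged: still Eve.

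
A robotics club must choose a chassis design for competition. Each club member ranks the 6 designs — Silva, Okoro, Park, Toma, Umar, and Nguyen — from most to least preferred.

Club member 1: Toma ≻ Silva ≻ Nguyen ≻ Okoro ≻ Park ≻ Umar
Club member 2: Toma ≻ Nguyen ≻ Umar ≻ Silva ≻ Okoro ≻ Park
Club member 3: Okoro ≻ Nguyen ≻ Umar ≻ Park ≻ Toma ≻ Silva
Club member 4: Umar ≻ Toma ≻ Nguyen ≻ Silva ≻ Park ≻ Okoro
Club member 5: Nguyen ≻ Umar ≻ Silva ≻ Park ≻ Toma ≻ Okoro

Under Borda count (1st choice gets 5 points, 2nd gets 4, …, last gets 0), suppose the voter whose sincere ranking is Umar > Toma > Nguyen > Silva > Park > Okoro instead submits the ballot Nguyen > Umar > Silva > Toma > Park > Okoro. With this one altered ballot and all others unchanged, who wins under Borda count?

Nguyen

Borda totals with the altered ballot: Silva 12, Okoro 8, Park 6, Toma 14, Umar 14, Nguyen 21.
The winner is unchanged: still Nguyen.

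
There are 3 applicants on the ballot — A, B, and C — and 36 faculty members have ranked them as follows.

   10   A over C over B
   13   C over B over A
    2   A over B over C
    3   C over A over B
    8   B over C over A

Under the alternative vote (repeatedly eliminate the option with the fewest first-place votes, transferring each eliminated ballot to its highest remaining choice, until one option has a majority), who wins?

C

Round 1: C 16, A 12, B 8. B has the fewest and is eliminated.
Round 2: C 24, A 12. C has a majority.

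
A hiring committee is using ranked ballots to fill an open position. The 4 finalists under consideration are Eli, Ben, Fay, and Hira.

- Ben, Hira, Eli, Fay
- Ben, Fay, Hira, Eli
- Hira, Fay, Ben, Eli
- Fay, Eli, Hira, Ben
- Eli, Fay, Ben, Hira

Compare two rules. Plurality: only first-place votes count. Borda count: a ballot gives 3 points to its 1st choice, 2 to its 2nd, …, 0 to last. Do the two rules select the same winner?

No

Plurality first-place counts: Eli 1, Ben 2, Fay 1, Hira 1 → Ben.
Borda totals: Eli 6, Ben 8, Fay 9, Hira 7 → Fay.
The two rules disagree: plurality picks Ben, Borda picks Fay.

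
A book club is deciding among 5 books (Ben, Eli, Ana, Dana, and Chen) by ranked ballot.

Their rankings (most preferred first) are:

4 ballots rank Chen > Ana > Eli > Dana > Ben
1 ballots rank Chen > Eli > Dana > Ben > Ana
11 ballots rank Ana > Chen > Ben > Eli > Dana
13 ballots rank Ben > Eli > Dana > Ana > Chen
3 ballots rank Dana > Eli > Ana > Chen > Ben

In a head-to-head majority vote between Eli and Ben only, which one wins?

Ballots ranking Eli above Ben: 4+1+3 = 8.
Ballots ranking Ben above Eli: 11+13 = 24.
Ben wins the head-to-head, 24–8.

Ben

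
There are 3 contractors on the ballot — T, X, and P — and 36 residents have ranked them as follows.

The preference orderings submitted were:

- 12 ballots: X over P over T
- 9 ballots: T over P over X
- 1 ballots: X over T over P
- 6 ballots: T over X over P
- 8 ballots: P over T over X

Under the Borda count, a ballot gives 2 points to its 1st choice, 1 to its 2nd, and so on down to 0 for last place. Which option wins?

T

Borda scores:
  T: 12·0 + 9·2 + 1 + 6·2 + 8·1 = 39
  X: 12·2 + 9·0 + 2 + 6·1 + 8·0 = 32
  P: 12·1 + 9·1 + 0 + 6·0 + 8·2 = 37
T has the highest total.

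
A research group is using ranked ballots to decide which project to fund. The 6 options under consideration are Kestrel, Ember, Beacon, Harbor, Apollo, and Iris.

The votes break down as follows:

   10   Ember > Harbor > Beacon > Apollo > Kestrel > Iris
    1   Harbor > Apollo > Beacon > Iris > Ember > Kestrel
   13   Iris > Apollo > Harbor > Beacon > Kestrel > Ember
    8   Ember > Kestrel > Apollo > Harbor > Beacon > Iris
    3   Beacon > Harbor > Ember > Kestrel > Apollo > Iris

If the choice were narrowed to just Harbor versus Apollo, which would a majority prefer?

Apollo

Ballots ranking Harbor above Apollo: 10+1+3 = 14.
Ballots ranking Apollo above Harbor: 13+8 = 21.
Apollo wins the head-to-head, 21–14.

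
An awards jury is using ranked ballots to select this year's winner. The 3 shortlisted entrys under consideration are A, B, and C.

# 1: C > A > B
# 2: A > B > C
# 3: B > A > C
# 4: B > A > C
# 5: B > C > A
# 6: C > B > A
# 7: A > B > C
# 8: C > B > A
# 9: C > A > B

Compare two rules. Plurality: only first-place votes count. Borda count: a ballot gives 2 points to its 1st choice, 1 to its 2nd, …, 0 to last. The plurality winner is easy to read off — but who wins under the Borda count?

Plurality first-place counts: A 2, B 3, C 4 → C.
Borda totals: A 8, B 10, C 9 → B.

B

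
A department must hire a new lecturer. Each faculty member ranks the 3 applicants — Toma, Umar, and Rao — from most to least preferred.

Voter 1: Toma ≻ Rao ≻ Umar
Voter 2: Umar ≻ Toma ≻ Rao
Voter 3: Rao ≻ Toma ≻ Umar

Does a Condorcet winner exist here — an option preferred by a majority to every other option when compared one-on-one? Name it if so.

Head-to-head results (3 voters total):
Toma vs Umar: Toma wins 2–1.
Toma vs Rao: Toma wins 2–1.
Umar vs Rao: Rao wins 2–1.
Toma beats each rival — Umar (2–1), Rao (2–1) — so Toma is the Condorcet winner.

Toma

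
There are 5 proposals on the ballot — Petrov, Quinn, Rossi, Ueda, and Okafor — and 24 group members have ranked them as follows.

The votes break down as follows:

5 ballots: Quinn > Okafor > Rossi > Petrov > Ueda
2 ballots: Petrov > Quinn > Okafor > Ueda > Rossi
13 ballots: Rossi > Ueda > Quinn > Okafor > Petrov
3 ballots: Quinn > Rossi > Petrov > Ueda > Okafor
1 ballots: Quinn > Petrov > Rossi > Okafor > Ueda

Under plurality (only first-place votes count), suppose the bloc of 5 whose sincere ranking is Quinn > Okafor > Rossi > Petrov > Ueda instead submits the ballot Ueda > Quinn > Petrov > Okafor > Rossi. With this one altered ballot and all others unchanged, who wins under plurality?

First-place totals with the altered ballot: Petrov 2, Quinn 4, Rossi 13, Ueda 5, Okafor 0.
The winner is unchanged: still Rossi.

Rossi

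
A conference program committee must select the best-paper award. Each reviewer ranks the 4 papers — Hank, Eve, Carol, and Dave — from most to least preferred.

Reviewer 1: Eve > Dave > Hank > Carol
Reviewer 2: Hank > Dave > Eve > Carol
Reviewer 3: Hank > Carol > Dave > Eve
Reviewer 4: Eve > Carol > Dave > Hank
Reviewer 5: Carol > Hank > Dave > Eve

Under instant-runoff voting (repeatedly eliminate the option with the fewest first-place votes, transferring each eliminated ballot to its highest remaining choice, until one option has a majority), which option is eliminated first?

Round 1: Hank 2, Eve 2, Carol 1, Dave 0. Dave has the fewest and is eliminated.
Round 2: Hank 2, Eve 2, Carol 1. Carol has the fewest and is eliminated.
Round 3: Hank 3, Eve 2. Hank has a majority.

Dave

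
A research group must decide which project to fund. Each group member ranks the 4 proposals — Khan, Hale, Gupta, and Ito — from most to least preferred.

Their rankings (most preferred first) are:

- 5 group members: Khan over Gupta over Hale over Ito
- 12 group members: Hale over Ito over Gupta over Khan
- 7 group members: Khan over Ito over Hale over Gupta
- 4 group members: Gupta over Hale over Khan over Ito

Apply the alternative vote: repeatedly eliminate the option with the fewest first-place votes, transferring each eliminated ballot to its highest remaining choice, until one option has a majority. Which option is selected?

Hale

Round 1: Khan 12, Hale 12, Gupta 4, Ito 0. Ito has the fewest and is eliminated.
Round 2: Khan 12, Hale 12, Gupta 4. Gupta has the fewest and is eliminated.
Round 3: Hale 16, Khan 12. Hale has a majority.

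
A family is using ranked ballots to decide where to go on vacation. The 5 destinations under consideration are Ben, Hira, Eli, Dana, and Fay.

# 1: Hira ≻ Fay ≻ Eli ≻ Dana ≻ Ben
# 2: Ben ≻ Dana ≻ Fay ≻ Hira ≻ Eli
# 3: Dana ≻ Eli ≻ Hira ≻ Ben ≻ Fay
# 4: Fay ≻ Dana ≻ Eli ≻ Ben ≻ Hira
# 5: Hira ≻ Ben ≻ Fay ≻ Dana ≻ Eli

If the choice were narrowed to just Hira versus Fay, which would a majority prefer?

Hira

Ballots ranking Hira above Fay: 3.
Ballots ranking Fay above Hira: 2.
Hira wins the head-to-head, 3–2.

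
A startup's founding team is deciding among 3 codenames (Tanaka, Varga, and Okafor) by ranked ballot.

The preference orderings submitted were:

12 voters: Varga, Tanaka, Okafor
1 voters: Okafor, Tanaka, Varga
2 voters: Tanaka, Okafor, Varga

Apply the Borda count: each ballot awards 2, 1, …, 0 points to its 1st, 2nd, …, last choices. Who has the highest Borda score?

Varga

Borda scores:
  Tanaka: 12·1 + 1 + 2·2 = 17
  Varga: 12·2 + 0 + 2·0 = 24
  Okafor: 12·0 + 2 + 2·1 = 4
Varga has the highest total.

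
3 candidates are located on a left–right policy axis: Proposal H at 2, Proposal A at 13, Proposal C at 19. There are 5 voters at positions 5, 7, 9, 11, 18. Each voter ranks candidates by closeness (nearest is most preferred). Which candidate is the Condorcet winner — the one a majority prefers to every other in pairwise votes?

With single-peaked preferences on a line, the Condorcet winner is the candidate closest to the median voter.
The median voter (position 9) is closest to Proposal A at 13.
Check: Proposal A vs Proposal H — voters closer to Proposal A: 3 of 5.

Proposal A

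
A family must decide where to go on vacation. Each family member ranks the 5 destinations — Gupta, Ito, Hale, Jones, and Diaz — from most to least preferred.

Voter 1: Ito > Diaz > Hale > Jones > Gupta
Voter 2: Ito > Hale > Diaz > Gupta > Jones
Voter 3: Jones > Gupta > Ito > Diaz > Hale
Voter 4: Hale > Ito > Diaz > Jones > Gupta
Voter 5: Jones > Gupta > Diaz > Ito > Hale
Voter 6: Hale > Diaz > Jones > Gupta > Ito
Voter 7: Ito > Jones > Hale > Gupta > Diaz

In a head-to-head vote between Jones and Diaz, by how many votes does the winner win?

Ballots ranking Jones above Diaz: 3.
Ballots ranking Diaz above Jones: 4.
Diaz wins 4–3, a margin of 1.

1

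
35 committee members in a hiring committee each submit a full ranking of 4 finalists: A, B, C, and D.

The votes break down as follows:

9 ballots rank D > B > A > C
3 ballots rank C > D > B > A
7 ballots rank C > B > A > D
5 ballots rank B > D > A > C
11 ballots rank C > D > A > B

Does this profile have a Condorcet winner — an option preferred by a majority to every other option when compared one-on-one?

Yes

Head-to-head results (35 voters total):
A vs B: B wins 24–11.
A vs C: C wins 21–14.
A vs D: D wins 28–7.
B vs C: C wins 21–14.
B vs D: D wins 23–12.
C vs D: C wins 21–14.
C beats each rival — A (21–14), B (21–14), D (21–14) — so C is the Condorcet winner.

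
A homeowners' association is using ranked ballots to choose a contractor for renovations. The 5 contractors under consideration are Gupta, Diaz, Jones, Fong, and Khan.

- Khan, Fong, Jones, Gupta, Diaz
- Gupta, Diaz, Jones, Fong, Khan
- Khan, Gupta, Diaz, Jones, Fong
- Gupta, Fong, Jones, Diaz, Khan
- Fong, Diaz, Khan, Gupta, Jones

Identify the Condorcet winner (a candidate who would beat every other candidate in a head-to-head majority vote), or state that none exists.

Head-to-head results (5 voters total):
Gupta vs Diaz: Gupta wins 4–1.
Gupta vs Jones: Gupta wins 4–1.
Gupta vs Fong: Gupta wins 3–2.
Gupta vs Khan: Khan wins 3–2.
Diaz vs Jones: Diaz wins 3–2.
Diaz vs Fong: Fong wins 3–2.
Diaz vs Khan: Diaz wins 3–2.
Jones vs Fong: Fong wins 3–2.
Jones vs Khan: Khan wins 3–2.
Fong vs Khan: Fong wins 3–2.
No candidate beats all others: Gupta beats Diaz beats Khan beats Gupta, a majority cycle.

No Condorcet winner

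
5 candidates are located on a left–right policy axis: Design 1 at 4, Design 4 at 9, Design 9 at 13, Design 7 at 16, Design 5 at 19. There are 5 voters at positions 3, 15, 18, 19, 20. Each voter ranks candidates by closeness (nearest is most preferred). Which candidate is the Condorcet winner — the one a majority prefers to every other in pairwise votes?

With single-peaked preferences on a line, the Condorcet winner is the candidate closest to the median voter.
The median voter (position 18) is closest to Design 5 at 19.
Check: Design 5 vs Design 7 — voters closer to Design 5: 3 of 5.

Design 5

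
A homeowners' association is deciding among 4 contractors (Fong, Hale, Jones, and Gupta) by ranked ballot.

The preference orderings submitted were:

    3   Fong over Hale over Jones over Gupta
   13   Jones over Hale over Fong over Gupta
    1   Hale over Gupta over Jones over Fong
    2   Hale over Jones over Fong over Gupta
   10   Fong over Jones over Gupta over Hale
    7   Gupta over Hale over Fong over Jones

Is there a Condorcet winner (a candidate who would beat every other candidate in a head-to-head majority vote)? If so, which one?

No Condorcet winner

Head-to-head results (36 voters total):
Fong vs Hale: Hale wins 23–13.
Fong vs Jones: Fong wins 20–16.
Fong vs Gupta: Fong wins 28–8.
Hale vs Jones: Jones wins 23–13.
Hale vs Gupta: Hale wins 19–17.
Jones vs Gupta: Jones wins 28–8.
No candidate beats all others: Fong beats Jones beats Hale beats Fong, a majority cycle.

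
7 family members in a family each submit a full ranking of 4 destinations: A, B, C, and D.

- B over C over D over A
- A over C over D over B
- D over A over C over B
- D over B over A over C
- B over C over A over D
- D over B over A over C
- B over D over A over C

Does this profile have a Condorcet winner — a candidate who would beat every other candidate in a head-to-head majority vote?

Yes

Head-to-head results (7 voters total):
A vs B: B wins 5–2.
A vs C: A wins 5–2.
A vs D: D wins 5–2.
B vs C: B wins 5–2.
B vs D: D wins 4–3.
C vs D: D wins 4–3.
D beats each rival — A (5–2), B (4–3), C (4–3) — so D is the Condorcet winner.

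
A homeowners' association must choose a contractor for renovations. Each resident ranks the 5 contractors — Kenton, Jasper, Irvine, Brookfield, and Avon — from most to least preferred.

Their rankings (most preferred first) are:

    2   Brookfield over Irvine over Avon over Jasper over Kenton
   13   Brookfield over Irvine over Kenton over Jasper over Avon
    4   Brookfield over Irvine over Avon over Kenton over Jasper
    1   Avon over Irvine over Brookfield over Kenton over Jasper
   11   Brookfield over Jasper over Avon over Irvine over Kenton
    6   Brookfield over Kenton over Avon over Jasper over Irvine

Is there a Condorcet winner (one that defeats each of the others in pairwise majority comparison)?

Yes

Head-to-head results (37 voters total):
Kenton vs Jasper: Kenton wins 24–13.
Kenton vs Irvine: Irvine wins 31–6.
Kenton vs Brookfield: Brookfield wins 37–0.
Kenton vs Avon: Kenton wins 19–18.
Jasper vs Irvine: Irvine wins 20–17.
Jasper vs Brookfield: Brookfield wins 37–0.
Jasper vs Avon: Jasper wins 24–13.
Irvine vs Brookfield: Brookfield wins 36–1.
Irvine vs Avon: Irvine wins 19–18.
Brookfield vs Avon: Brookfield wins 36–1.
Brookfield beats each rival — Kenton (37–0), Jasper (37–0), Irvine (36–1), Avon (36–1) — so Brookfield is the Condorcet winner.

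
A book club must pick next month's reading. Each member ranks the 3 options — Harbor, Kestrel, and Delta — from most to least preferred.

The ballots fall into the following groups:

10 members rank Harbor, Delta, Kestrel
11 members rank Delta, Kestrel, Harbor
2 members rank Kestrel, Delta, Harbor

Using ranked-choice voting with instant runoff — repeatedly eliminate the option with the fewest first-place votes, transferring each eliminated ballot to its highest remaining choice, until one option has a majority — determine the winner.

Delta

Round 1: Delta 11, Harbor 10, Kestrel 2. Kestrel has the fewest and is eliminated.
Round 2: Delta 13, Harbor 10. Delta has a majority.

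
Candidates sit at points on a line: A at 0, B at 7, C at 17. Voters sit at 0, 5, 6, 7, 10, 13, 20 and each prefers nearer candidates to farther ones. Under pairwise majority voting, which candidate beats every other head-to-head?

With single-peaked preferences on a line, the Condorcet winner is the candidate closest to the median voter.
The median voter (position 7) is closest to B at 7.
Check: B vs C — voters closer to B: 5 of 7.

B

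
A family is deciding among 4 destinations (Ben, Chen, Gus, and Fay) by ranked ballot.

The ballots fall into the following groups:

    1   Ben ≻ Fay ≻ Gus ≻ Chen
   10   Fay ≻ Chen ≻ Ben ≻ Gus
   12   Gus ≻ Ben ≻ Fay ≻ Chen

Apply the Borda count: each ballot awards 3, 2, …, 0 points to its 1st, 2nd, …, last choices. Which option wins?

Borda scores:
  Ben: 3 + 10·1 + 12·2 = 37
  Chen: 0 + 10·2 + 12·0 = 20
  Gus: 1 + 10·0 + 12·3 = 37
  Fay: 2 + 10·3 + 12·1 = 44
Fay has the highest total.

Fay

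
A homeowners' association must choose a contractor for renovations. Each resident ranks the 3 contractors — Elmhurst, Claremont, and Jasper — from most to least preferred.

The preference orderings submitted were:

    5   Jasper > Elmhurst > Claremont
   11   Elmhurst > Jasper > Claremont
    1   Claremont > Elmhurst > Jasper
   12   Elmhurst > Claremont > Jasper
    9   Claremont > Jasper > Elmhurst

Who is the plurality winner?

First-place vote totals:
  Elmhurst: 23
  Claremont: 10
  Jasper: 5
Elmhurst has the most first-place votes.

Elmhurst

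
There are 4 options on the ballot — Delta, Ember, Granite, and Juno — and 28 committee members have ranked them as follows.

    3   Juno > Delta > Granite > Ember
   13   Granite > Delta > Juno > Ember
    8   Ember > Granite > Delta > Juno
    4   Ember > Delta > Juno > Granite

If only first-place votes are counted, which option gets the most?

Granite

First-place vote totals:
  Delta: 0
  Ember: 12
  Granite: 13
  Juno: 3
Granite has the most first-place votes.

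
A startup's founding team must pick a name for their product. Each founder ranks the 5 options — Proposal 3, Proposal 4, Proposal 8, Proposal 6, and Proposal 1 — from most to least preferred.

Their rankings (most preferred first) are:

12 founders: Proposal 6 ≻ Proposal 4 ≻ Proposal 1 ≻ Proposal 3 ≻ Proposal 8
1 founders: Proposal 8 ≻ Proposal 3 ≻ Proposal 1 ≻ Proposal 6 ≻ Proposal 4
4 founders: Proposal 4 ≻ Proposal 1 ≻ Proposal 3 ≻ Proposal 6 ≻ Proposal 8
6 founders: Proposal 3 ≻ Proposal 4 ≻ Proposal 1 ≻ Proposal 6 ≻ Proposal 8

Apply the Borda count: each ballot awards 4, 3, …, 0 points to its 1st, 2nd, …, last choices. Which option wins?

Proposal 4

Borda scores:
  Proposal 3: 12·1 + 3 + 4·2 + 6·4 = 47
  Proposal 4: 12·3 + 0 + 4·4 + 6·3 = 70
  Proposal 8: 12·0 + 4 + 4·0 + 6·0 = 4
  Proposal 6: 12·4 + 1 + 4·1 + 6·1 = 59
  Proposal 1: 12·2 + 2 + 4·3 + 6·2 = 50
Proposal 4 has the highest total.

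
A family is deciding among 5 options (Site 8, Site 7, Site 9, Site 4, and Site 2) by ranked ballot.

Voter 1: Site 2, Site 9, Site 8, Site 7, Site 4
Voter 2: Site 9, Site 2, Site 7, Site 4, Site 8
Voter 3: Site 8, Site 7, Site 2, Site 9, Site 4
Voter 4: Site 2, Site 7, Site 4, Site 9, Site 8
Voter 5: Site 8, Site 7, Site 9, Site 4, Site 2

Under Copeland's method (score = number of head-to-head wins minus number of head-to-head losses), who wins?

Site 2

Pairwise results:
  Site 8 vs Site 7: Site 8 wins 3–2.
  Site 8 vs Site 9: Site 9 wins 3–2.
  Site 8 vs Site 4: Site 8 wins 3–2.
  Site 8 vs Site 2: Site 2 wins 3–2.
  Site 7 vs Site 9: Site 7 wins 3–2.
  Site 7 vs Site 4: Site 7 wins 5–0.
  Site 7 vs Site 2: Site 2 wins 3–2.
  Site 9 vs Site 4: Site 9 wins 4–1.
  Site 9 vs Site 2: Site 2 wins 3–2.
  Site 4 vs Site 2: Site 2 wins 4–1.
Copeland scores (wins − losses):
  Site 8: 2 − 2 = 0
  Site 7: 2 − 2 = 0
  Site 9: 2 − 2 = 0
  Site 4: 0 − 4 = -4
  Site 2: 4 − 0 = 4
Site 2 has the best Copeland score.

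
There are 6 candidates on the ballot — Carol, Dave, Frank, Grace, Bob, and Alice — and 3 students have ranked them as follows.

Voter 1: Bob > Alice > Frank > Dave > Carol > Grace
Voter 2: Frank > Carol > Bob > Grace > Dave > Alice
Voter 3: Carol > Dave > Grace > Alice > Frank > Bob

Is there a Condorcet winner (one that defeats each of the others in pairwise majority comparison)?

No

Head-to-head results (3 voters total):
Carol vs Dave: Carol wins 2–1.
Carol vs Frank: Frank wins 2–1.
Carol vs Grace: Carol wins 3–0.
Carol vs Bob: Carol wins 2–1.
Carol vs Alice: Carol wins 2–1.
Dave vs Frank: Frank wins 2–1.
Dave vs Grace: Dave wins 2–1.
Dave vs Bob: Bob wins 2–1.
Dave vs Alice: Dave wins 2–1.
Frank vs Grace: Frank wins 2–1.
Frank vs Bob: Frank wins 2–1.
Frank vs Alice: Alice wins 2–1.
Grace vs Bob: Bob wins 2–1.
Grace vs Alice: Grace wins 2–1.
Bob vs Alice: Bob wins 2–1.
No candidate beats all others: Carol beats Alice beats Frank beats Carol, a majority cycle.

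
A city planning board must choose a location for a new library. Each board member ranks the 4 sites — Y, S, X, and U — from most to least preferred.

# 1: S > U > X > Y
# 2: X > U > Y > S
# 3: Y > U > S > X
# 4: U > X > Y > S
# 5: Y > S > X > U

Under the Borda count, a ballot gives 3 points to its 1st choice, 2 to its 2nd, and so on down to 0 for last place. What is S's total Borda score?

Borda scores:
  Y: 0 + 1 + 3 + 1 + 3 = 8
  S: 3 + 0 + 1 + 0 + 2 = 6
  X: 1 + 3 + 0 + 2 + 1 = 7
  U: 2 + 2 + 2 + 3 + 0 = 9

6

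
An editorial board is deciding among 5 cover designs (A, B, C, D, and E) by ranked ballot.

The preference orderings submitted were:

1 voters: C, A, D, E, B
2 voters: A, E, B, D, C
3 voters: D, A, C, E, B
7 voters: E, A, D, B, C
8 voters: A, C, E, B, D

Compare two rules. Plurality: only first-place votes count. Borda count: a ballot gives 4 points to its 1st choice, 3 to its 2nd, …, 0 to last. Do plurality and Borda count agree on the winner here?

Plurality first-place counts: A 10, B 0, C 1, D 3, E 7 → A.
Borda totals: A 73, B 19, C 34, D 30, E 54 → A.
The two rules agree on A.

Yes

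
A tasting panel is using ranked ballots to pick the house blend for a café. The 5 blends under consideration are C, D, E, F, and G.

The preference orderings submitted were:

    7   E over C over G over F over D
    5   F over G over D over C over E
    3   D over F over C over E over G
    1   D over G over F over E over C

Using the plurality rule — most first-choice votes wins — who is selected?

First-place vote totals:
  C: 0
  D: 4
  E: 7
  F: 5
  G: 0
E has the most first-place votes.

E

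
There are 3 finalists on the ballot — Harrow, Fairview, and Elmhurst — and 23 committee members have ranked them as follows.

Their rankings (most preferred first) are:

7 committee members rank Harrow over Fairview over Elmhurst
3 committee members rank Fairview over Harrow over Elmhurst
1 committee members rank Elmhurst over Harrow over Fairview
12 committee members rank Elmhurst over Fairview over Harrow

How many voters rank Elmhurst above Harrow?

Ballots ranking Elmhurst above Harrow: 1+12 = 13.
Ballots ranking Harrow above Elmhurst: 7+3 = 10.
So 13 of 23 voters prefer Elmhurst to Harrow.

13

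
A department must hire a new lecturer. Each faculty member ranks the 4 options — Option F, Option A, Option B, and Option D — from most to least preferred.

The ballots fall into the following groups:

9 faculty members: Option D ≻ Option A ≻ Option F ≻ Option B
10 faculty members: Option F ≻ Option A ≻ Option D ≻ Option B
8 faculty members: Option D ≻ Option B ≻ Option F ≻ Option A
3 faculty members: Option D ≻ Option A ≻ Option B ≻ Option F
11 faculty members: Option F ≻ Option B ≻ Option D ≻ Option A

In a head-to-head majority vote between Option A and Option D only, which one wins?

Ballots ranking Option A above Option D: 10.
Ballots ranking Option D above Option A: 9+8+3+11 = 31.
Option D wins the head-to-head, 31–10.

Option D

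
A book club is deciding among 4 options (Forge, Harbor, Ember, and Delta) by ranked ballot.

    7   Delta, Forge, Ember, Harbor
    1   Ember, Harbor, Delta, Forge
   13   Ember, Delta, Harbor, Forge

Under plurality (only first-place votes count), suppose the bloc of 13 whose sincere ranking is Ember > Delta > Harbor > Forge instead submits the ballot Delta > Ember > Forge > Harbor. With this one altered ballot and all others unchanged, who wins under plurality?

First-place totals with the altered ballot: Forge 0, Harbor 0, Ember 1, Delta 20.
The switch changes the winner from Ember to Delta.

Delta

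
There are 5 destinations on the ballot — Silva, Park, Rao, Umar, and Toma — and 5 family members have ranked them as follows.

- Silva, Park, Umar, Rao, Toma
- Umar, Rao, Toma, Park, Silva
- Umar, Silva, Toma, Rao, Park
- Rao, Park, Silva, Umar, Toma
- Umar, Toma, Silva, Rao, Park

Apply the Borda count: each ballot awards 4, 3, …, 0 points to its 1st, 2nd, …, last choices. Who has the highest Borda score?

Borda scores:
  Silva: 4 + 0 + 3 + 2 + 2 = 11
  Park: 3 + 1 + 0 + 3 + 0 = 7
  Rao: 1 + 3 + 1 + 4 + 1 = 10
  Umar: 2 + 4 + 4 + 1 + 4 = 15
  Toma: 0 + 2 + 2 + 0 + 3 = 7
Umar has the highest total.

Umar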